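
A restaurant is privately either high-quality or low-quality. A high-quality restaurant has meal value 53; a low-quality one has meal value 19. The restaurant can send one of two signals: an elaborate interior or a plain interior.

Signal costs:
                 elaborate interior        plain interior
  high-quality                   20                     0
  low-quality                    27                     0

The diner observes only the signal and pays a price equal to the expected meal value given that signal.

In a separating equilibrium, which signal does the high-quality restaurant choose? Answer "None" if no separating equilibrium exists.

Try high-quality → elaborate interior, low-quality → plain interior:
  If types separate, elaborate interior earns payment 53 and plain interior earns 19.
  High-quality: elaborate interior gives 53 − 20 = 33; plain interior gives 19 − 0 = 19. No deviation. ✓
  Low-quality: plain interior gives 19 − 0 = 19; elaborate interior gives 53 − 27 = 26. Would deviate. ✗
Try high-quality → plain interior, low-quality → elaborate interior:
  If types separate, plain interior earns payment 53 and elaborate interior earns 19.
  High-quality: plain interior gives 53 − 0 = 53; elaborate interior gives 19 − 20 = -1. No deviation. ✓
  Low-quality: elaborate interior gives 19 − 27 = -8; plain interior gives 53 − 0 = 53. Would deviate. ✗
Neither assignment is incentive-compatible.

None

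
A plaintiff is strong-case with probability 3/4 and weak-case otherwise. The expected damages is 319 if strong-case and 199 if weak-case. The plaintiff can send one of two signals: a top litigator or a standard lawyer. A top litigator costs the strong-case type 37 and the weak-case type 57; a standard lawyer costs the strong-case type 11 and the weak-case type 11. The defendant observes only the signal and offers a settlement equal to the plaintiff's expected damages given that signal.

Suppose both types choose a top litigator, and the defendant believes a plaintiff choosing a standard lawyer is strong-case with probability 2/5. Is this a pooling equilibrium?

At the pooled signal (top litigator) the defendant holds the prior 3/4 and pays 3/4·319 + 1/4·199 = 289. Off-path (standard lawyer) belief 2/5 gives 2/5·319 + 3/5·199 = 247.
Strong-case: top litigator gives 289 − 37 = 252; standard lawyer gives 247 − 11 = 236. Stays. ✓
Weak-case: top litigator gives 289 − 57 = 232; standard lawyer gives 247 − 11 = 236. Deviates. ✗

No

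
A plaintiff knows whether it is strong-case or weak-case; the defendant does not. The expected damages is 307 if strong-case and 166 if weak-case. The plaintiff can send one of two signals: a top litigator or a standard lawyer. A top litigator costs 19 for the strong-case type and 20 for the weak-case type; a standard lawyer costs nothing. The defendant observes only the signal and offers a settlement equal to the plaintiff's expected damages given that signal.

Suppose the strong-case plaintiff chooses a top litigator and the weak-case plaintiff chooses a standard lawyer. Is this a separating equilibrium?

No

Under separation the defendant infers type exactly: top litigator → strong-case (pays 307), standard lawyer → weak-case (pays 166).
Strong-case: top litigator gives 307 − 19 = 288; standard lawyer gives 166 − 0 = 166. No deviation. ✓
Weak-case: standard lawyer gives 166 − 0 = 166; top litigator gives 307 − 20 = 287. Would deviate. ✗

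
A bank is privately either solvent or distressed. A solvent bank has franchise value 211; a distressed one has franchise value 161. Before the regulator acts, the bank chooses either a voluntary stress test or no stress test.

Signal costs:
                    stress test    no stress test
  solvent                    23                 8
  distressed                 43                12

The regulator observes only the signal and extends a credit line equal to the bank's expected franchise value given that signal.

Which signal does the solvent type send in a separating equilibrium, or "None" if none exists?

Try solvent → stress test, distressed → no stress test:
  Under separation the regulator infers type exactly: stress test → solvent (pays 211), no stress test → distressed (pays 161).
  Solvent: stress test gives 211 − 23 = 188; no stress test gives 161 − 8 = 153. No deviation. ✓
  Distressed: no stress test gives 161 − 12 = 149; stress test gives 211 − 43 = 168. Would deviate. ✗
Try solvent → no stress test, distressed → stress test:
  Under separation the regulator infers type exactly: no stress test → solvent (pays 211), stress test → distressed (pays 161).
  Solvent: no stress test gives 211 − 8 = 203; stress test gives 161 − 23 = 138. No deviation. ✓
  Distressed: stress test gives 161 − 43 = 118; no stress test gives 211 − 12 = 199. Would deviate. ✗
Neither assignment is incentive-compatible.

None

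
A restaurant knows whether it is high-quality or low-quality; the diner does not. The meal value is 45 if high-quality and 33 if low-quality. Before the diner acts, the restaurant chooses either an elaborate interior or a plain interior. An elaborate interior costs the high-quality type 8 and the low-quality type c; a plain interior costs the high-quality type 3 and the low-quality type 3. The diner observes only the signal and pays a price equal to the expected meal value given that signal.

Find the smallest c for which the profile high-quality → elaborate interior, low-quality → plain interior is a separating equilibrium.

Under separation: elaborate interior → high-quality (pays 45); plain interior → low-quality (pays 33).
High-quality: 45 − 8 = 37 ≥ 33 − 3 = 30. Holds regardless of c. ✓
Low-quality: 33 − 3 ≥ 45 − c, so c ≥ 45 − 30 = 15.

15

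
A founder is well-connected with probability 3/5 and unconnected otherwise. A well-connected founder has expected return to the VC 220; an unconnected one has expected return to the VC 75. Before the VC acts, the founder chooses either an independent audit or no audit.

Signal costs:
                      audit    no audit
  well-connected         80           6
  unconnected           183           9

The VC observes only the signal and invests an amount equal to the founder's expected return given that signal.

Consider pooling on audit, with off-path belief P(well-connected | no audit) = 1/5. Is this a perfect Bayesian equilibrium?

On the equilibrium path (audit) the VC holds the prior 3/5 and pays 3/5·220 + 2/5·75 = 162. Off-path (no audit) belief 1/5 gives 1/5·220 + 4/5·75 = 104.
Well-connected: audit gives 162 − 80 = 82; no audit gives 104 − 6 = 98. Deviates. ✗
Unconnected: audit gives 162 − 183 = -21; no audit gives 104 − 9 = 95. Deviates. ✗

No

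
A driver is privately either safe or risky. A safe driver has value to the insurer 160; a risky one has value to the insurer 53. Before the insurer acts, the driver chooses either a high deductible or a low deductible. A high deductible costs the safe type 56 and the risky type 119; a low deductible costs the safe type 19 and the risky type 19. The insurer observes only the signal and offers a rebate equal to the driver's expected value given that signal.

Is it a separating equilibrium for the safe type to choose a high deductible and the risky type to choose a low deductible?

No

If types separate, high deductible earns payment 160 and low deductible earns 53.
Safe: high deductible gives 160 − 56 = 104; low deductible gives 53 − 19 = 34. No deviation. ✓
Risky: low deductible gives 53 − 19 = 34; high deductible gives 160 − 119 = 41. Would deviate. ✗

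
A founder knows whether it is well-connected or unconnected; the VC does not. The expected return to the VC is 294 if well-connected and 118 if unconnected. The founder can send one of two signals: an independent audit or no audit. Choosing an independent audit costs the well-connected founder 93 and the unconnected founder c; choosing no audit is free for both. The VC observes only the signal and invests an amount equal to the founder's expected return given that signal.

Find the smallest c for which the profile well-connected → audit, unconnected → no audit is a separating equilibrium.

176

Under separation: audit → well-connected (pays 294); no audit → unconnected (pays 118).
Well-connected: 294 − 93 = 201 ≥ 118 − 0 = 118. Holds regardless of c. ✓
Unconnected: 118 − 0 ≥ 294 − c, so c ≥ 294 − 118 = 176.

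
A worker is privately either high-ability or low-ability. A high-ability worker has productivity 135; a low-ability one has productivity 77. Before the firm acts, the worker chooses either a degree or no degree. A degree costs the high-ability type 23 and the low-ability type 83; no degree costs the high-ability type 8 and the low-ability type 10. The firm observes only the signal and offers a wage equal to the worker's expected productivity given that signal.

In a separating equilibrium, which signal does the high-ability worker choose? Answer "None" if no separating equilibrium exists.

degree

Try high-ability → degree, low-ability → no degree:
  Under separation the firm infers type exactly: degree → high-ability (pays 135), no degree → low-ability (pays 77).
  High-ability: degree gives 135 − 23 = 112; no degree gives 77 − 8 = 69. No deviation. ✓
  Low-ability: no degree gives 77 − 10 = 67; degree gives 135 − 83 = 52. No deviation. ✓
Both hold — the high-ability type sends degree.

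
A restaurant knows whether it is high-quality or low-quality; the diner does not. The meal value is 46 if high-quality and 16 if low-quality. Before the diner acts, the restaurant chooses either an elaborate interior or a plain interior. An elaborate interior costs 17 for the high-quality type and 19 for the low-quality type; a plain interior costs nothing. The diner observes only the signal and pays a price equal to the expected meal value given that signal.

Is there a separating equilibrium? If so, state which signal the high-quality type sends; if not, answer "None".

None

Try high-quality → elaborate interior, low-quality → plain interior:
  If types separate, elaborate interior earns payment 46 and plain interior earns 16.
  High-quality: elaborate interior gives 46 − 17 = 29; plain interior gives 16 − 0 = 16. No deviation. ✓
  Low-quality: plain interior gives 16 − 0 = 16; elaborate interior gives 46 − 19 = 27. Would deviate. ✗
Try high-quality → plain interior, low-quality → elaborate interior:
  If types separate, plain interior earns payment 46 and elaborate interior earns 16.
  High-quality: plain interior gives 46 − 0 = 46; elaborate interior gives 16 − 17 = -1. No deviation. ✓
  Low-quality: elaborate interior gives 16 − 19 = -3; plain interior gives 46 − 0 = 46. Would deviate. ✗
Neither assignment is incentive-compatible.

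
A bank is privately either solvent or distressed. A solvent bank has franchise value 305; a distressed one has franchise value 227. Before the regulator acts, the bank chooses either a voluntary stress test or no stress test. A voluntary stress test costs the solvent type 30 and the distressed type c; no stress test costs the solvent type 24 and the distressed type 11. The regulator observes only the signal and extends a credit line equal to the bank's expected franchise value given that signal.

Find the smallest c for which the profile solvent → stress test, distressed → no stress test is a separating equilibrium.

Under separation: stress test → solvent (pays 305); no stress test → distressed (pays 227).
Solvent: 305 − 30 = 275 ≥ 227 − 24 = 203. Holds regardless of c. ✓
Distressed: 227 − 11 ≥ 305 − c, so c ≥ 305 − 216 = 89.

89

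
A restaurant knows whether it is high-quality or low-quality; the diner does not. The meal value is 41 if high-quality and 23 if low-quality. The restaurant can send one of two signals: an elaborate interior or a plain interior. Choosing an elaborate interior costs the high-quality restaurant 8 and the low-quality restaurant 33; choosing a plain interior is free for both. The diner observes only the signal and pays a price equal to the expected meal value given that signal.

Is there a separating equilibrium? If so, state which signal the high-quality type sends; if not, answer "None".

Try high-quality → elaborate interior, low-quality → plain interior:
  Under separation the diner infers type exactly: elaborate interior → high-quality (pays 41), plain interior → low-quality (pays 23).
  High-quality: elaborate interior gives 41 − 8 = 33; plain interior gives 23 − 0 = 23. No deviation. ✓
  Low-quality: plain interior gives 23 − 0 = 23; elaborate interior gives 41 − 33 = 8. No deviation. ✓
Both hold — the high-quality type sends elaborate interior.

elaborate interior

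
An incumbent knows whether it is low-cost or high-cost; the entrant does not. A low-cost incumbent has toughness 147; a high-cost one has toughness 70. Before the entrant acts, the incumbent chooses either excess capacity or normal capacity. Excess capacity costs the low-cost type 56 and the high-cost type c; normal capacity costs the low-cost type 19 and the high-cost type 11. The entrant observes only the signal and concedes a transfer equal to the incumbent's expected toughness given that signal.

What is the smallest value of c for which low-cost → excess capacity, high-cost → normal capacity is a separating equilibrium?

88

Under separation: excess capacity → low-cost (pays 147); normal capacity → high-cost (pays 70).
Low-cost: 147 − 56 = 91 ≥ 70 − 19 = 51. Holds regardless of c. ✓
High-cost: 70 − 11 ≥ 147 − c, so c ≥ 147 − 59 = 88.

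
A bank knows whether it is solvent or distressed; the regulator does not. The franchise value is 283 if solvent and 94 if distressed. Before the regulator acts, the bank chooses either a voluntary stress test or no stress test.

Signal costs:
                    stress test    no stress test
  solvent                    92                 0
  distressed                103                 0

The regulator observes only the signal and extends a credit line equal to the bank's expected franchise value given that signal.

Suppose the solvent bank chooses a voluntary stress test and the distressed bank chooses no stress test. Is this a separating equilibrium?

No

If types separate, stress test earns payment 283 and no stress test earns 94.
Solvent: stress test gives 283 − 92 = 191; no stress test gives 94 − 0 = 94. No deviation. ✓
Distressed: no stress test gives 94 − 0 = 94; stress test gives 283 − 103 = 180. Would deviate. ✗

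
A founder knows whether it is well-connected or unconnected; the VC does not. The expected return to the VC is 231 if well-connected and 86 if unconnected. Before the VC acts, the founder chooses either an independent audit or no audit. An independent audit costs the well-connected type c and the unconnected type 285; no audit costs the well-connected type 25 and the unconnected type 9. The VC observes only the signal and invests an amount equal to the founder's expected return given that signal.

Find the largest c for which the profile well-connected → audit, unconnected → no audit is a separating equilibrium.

170

Under separation: audit → well-connected (pays 231); no audit → unconnected (pays 86).
Unconnected: 86 − 9 = 77 ≥ 231 − 285 = -54. Holds regardless of c. ✓
Well-connected: 231 − c ≥ 86 − 25, so c ≤ 231 − 61 = 170.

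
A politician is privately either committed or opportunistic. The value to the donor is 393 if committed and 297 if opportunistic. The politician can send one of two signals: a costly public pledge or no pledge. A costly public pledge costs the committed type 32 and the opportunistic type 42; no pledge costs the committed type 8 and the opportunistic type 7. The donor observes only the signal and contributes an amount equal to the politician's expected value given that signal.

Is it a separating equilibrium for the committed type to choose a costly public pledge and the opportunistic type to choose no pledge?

If types separate, pledge earns payment 393 and no pledge earns 297.
Committed: pledge gives 393 − 32 = 361; no pledge gives 297 − 8 = 289. No deviation. ✓
Opportunistic: no pledge gives 297 − 7 = 290; pledge gives 393 − 42 = 351. Would deviate. ✗

No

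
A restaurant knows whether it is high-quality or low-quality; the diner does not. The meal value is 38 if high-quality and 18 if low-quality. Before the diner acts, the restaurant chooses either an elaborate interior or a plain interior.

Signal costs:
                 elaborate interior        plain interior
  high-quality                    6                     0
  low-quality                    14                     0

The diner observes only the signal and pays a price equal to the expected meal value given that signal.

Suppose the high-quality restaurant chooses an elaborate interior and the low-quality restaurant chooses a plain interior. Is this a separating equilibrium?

Under separation the diner infers type exactly: elaborate interior → high-quality (pays 38), plain interior → low-quality (pays 18).
High-quality: elaborate interior gives 38 − 6 = 32; plain interior gives 18 − 0 = 18. No deviation. ✓
Low-quality: plain interior gives 18 − 0 = 18; elaborate interior gives 38 − 14 = 24. Would deviate. ✗

No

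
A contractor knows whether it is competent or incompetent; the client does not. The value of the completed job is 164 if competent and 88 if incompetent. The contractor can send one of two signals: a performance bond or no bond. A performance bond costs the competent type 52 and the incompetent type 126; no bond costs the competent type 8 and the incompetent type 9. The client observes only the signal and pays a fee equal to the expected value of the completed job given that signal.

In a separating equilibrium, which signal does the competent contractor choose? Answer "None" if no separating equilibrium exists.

bond

Try competent → bond, incompetent → no bond:
  If types separate, bond earns payment 164 and no bond earns 88.
  Competent: bond gives 164 − 52 = 112; no bond gives 88 − 8 = 80. No deviation. ✓
  Incompetent: no bond gives 88 − 9 = 79; bond gives 164 − 126 = 38. No deviation. ✓
Both hold — the competent type sends bond.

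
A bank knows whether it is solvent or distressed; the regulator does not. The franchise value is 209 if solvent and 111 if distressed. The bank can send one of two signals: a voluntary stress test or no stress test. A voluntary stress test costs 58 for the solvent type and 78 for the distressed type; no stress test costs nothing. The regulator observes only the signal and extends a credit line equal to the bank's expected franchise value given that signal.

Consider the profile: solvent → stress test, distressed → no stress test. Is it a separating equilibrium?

If types separate, stress test earns payment 209 and no stress test earns 111.
Solvent: stress test gives 209 − 58 = 151; no stress test gives 111 − 0 = 111. No deviation. ✓
Distressed: no stress test gives 111 − 0 = 111; stress test gives 209 − 78 = 131. Would deviate. ✗

No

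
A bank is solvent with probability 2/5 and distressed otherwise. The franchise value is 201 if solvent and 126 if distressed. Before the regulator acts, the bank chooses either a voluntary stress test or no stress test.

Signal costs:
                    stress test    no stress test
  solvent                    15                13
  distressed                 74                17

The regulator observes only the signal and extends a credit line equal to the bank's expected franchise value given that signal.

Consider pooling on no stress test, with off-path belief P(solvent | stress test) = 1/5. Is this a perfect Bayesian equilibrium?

At the pooled signal (no stress test) the regulator holds the prior 2/5 and pays 2/5·201 + 3/5·126 = 156. Off-path (stress test) belief 1/5 gives 1/5·201 + 4/5·126 = 141.
Solvent: no stress test gives 156 − 13 = 143; stress test gives 141 − 15 = 126. Stays. ✓
Distressed: no stress test gives 156 − 17 = 139; stress test gives 141 − 74 = 67. Stays. ✓

Yes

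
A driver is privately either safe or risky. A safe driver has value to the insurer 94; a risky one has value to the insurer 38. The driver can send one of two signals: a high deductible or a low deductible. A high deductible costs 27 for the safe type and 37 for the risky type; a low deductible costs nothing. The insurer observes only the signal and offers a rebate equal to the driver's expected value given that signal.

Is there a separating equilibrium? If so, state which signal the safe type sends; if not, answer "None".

Try safe → high deductible, risky → low deductible:
  Under separation the insurer infers type exactly: high deductible → safe (pays 94), low deductible → risky (pays 38).
  Safe: high deductible gives 94 − 27 = 67; low deductible gives 38 − 0 = 38. No deviation. ✓
  Risky: low deductible gives 38 − 0 = 38; high deductible gives 94 − 37 = 57. Would deviate. ✗
Try safe → low deductible, risky → high deductible:
  Under separation the insurer infers type exactly: low deductible → safe (pays 94), high deductible → risky (pays 38).
  Safe: low deductible gives 94 − 0 = 94; high deductible gives 38 − 27 = 11. No deviation. ✓
  Risky: high deductible gives 38 − 37 = 1; low deductible gives 94 − 0 = 94. Would deviate. ✗
Neither assignment is incentive-compatible.

None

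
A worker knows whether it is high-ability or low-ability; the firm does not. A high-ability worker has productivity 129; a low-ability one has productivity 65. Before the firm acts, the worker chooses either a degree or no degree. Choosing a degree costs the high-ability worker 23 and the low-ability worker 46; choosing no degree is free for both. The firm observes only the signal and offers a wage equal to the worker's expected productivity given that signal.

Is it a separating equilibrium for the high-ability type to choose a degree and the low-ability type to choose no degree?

Under separation the firm infers type exactly: degree → high-ability (pays 129), no degree → low-ability (pays 65).
High-ability: degree gives 129 − 23 = 106; no degree gives 65 − 0 = 65. No deviation. ✓
Low-ability: no degree gives 65 − 0 = 65; degree gives 129 − 46 = 83. Would deviate. ✗

No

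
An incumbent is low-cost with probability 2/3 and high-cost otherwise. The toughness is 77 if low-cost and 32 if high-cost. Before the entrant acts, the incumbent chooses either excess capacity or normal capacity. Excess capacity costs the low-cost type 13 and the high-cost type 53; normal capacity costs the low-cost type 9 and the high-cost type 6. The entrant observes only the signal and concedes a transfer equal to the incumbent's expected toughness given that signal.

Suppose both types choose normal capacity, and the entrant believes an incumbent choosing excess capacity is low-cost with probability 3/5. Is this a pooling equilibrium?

Yes

At the pooled signal (normal capacity) the entrant holds the prior 2/3 and pays 2/3·77 + 1/3·32 = 62. Off-path (excess capacity) belief 3/5 gives 3/5·77 + 2/5·32 = 59.
Low-cost: normal capacity gives 62 − 9 = 53; excess capacity gives 59 − 13 = 46. Stays. ✓
High-cost: normal capacity gives 62 − 6 = 56; excess capacity gives 59 − 53 = 6. Stays. ✓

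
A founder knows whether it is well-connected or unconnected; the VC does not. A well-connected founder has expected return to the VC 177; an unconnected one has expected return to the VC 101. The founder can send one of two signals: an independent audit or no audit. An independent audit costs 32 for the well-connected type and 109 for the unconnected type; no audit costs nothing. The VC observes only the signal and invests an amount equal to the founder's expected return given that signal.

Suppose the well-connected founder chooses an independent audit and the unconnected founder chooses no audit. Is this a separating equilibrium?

Under separation the VC infers type exactly: audit → well-connected (pays 177), no audit → unconnected (pays 101).
Well-connected: audit gives 177 − 32 = 145; no audit gives 101 − 0 = 101. No deviation. ✓
Unconnected: no audit gives 101 − 0 = 101; audit gives 177 − 109 = 68. No deviation. ✓
Neither type gains from mimicking the other.

Yes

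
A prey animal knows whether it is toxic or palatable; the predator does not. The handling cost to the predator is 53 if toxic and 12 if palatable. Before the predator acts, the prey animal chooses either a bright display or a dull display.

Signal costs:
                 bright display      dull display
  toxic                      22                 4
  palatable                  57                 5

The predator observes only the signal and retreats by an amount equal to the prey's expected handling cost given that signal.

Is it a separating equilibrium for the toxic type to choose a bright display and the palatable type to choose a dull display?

Under separation the predator infers type exactly: bright display → toxic (pays 53), dull display → palatable (pays 12).
Toxic: bright display gives 53 − 22 = 31; dull display gives 12 − 4 = 8. No deviation. ✓
Palatable: dull display gives 12 − 5 = 7; bright display gives 53 − 57 = -4. No deviation. ✓
Neither type gains from mimicking the other.

Yes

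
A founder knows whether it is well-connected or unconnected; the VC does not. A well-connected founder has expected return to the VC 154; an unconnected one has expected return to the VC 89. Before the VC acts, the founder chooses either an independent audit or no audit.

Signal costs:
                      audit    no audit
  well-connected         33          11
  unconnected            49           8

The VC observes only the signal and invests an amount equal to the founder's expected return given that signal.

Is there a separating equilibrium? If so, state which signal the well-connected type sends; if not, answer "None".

None

Try well-connected → audit, unconnected → no audit:
  If types separate, audit earns payment 154 and no audit earns 89.
  Well-connected: audit gives 154 − 33 = 121; no audit gives 89 − 11 = 78. No deviation. ✓
  Unconnected: no audit gives 89 − 8 = 81; audit gives 154 − 49 = 105. Would deviate. ✗
Try well-connected → no audit, unconnected → audit:
  If types separate, no audit earns payment 154 and audit earns 89.
  Well-connected: no audit gives 154 − 11 = 143; audit gives 89 − 33 = 56. No deviation. ✓
  Unconnected: audit gives 89 − 49 = 40; no audit gives 154 − 8 = 146. Would deviate. ✗
Neither assignment is incentive-compatible.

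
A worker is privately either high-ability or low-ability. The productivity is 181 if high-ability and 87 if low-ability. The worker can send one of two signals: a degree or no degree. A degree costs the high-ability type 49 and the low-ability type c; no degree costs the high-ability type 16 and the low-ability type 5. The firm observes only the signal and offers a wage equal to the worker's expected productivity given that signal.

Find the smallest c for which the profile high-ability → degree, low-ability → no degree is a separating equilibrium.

Under separation: degree → high-ability (pays 181); no degree → low-ability (pays 87).
High-ability: 181 − 49 = 132 ≥ 87 − 16 = 71. Holds regardless of c. ✓
Low-ability: 87 − 5 ≥ 181 − c, so c ≥ 181 − 82 = 99.

99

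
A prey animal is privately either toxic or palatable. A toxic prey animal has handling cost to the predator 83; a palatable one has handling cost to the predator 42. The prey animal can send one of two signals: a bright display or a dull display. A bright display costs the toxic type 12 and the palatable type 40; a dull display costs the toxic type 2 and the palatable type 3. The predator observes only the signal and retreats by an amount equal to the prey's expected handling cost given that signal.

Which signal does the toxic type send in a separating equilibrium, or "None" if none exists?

None

Try toxic → bright display, palatable → dull display:
  Under separation the predator infers type exactly: bright display → toxic (pays 83), dull display → palatable (pays 42).
  Toxic: bright display gives 83 − 12 = 71; dull display gives 42 − 2 = 40. No deviation. ✓
  Palatable: dull display gives 42 − 3 = 39; bright display gives 83 − 40 = 43. Would deviate. ✗
Try toxic → dull display, palatable → bright display:
  Under separation the predator infers type exactly: dull display → toxic (pays 83), bright display → palatable (pays 42).
  Toxic: dull display gives 83 − 2 = 81; bright display gives 42 − 12 = 30. No deviation. ✓
  Palatable: bright display gives 42 − 40 = 2; dull display gives 83 − 3 = 80. Would deviate. ✗
Neither assignment is incentive-compatible.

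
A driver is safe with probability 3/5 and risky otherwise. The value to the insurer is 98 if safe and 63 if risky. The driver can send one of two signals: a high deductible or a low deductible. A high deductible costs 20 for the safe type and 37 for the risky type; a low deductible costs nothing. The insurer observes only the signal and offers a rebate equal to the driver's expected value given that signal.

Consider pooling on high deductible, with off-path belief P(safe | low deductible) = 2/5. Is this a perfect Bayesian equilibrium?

At the pooled signal (high deductible) the insurer holds the prior 3/5 and pays 3/5·98 + 2/5·63 = 84. Off-path (low deductible) belief 2/5 gives 2/5·98 + 3/5·63 = 77.
Safe: high deductible gives 84 − 20 = 64; low deductible gives 77 − 0 = 77. Deviates. ✗
Risky: high deductible gives 84 − 37 = 47; low deductible gives 77 − 0 = 77. Deviates. ✗

No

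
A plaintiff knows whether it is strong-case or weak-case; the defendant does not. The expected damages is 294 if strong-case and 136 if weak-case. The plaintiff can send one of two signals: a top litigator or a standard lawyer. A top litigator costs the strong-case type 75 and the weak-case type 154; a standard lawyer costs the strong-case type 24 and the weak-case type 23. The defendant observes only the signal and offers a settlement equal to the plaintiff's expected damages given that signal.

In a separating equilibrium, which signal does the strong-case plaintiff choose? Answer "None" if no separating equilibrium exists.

Try strong-case → top litigator, weak-case → standard lawyer:
  Under separation the defendant infers type exactly: top litigator → strong-case (pays 294), standard lawyer → weak-case (pays 136).
  Strong-case: top litigator gives 294 − 75 = 219; standard lawyer gives 136 − 24 = 112. No deviation. ✓
  Weak-case: standard lawyer gives 136 − 23 = 113; top litigator gives 294 − 154 = 140. Would deviate. ✗
Try strong-case → standard lawyer, weak-case → top litigator:
  Under separation the defendant infers type exactly: standard lawyer → strong-case (pays 294), top litigator → weak-case (pays 136).
  Strong-case: standard lawyer gives 294 − 24 = 270; top litigator gives 136 − 75 = 61. No deviation. ✓
  Weak-case: top litigator gives 136 − 154 = -18; standard lawyer gives 294 − 23 = 271. Would deviate. ✗
Neither assignment is incentive-compatible.

None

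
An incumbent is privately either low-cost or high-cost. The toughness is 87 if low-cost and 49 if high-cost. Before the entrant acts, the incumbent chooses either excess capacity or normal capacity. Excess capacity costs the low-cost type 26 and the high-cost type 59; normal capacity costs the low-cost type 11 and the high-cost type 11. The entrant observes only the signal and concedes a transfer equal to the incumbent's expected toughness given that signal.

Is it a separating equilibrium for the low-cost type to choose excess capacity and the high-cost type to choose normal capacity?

Yes

Under separation the entrant infers type exactly: excess capacity → low-cost (pays 87), normal capacity → high-cost (pays 49).
Low-cost: excess capacity gives 87 − 26 = 61; normal capacity gives 49 − 11 = 38. No deviation. ✓
High-cost: normal capacity gives 49 − 11 = 38; excess capacity gives 87 − 59 = 28. No deviation. ✓
Both incentive constraints hold.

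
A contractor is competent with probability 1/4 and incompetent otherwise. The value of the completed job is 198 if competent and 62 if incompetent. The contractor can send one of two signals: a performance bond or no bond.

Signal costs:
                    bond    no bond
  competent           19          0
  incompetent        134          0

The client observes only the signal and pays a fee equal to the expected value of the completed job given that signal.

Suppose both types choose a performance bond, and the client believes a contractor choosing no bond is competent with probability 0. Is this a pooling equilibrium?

No

At the pooled signal (bond) the client holds the prior 1/4 and pays 1/4·198 + 3/4·62 = 96. Off-path (no bond) belief 0 gives 0·198 + 1·62 = 62.
Competent: bond gives 96 − 19 = 77; no bond gives 62 − 0 = 62. Stays. ✓
Incompetent: bond gives 96 − 134 = -38; no bond gives 62 − 0 = 62. Deviates. ✗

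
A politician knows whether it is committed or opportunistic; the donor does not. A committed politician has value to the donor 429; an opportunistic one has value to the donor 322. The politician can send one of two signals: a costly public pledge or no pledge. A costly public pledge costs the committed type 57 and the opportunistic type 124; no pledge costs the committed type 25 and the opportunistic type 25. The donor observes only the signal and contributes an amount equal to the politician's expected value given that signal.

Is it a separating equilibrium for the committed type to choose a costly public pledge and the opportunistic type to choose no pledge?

No

Under separation the donor infers type exactly: pledge → committed (pays 429), no pledge → opportunistic (pays 322).
Committed: pledge gives 429 − 57 = 372; no pledge gives 322 − 25 = 297. No deviation. ✓
Opportunistic: no pledge gives 322 − 25 = 297; pledge gives 429 − 124 = 305. Would deviate. ✗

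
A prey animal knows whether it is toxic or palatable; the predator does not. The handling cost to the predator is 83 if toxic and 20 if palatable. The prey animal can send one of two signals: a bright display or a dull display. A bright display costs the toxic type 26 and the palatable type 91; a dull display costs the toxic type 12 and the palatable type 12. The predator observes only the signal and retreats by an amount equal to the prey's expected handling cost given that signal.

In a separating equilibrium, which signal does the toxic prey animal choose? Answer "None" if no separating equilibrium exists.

bright display

Try toxic → bright display, palatable → dull display:
  If types separate, bright display earns payment 83 and dull display earns 20.
  Toxic: bright display gives 83 − 26 = 57; dull display gives 20 − 12 = 8. No deviation. ✓
  Palatable: dull display gives 20 − 12 = 8; bright display gives 83 − 91 = -8. No deviation. ✓
Both hold — the toxic type sends bright display.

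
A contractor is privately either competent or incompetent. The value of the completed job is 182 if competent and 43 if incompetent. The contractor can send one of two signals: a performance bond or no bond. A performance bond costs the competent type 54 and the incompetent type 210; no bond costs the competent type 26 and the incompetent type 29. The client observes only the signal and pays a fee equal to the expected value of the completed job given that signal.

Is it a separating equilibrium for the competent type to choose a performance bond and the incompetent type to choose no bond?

Yes

If types separate, bond earns payment 182 and no bond earns 43.
Competent: bond gives 182 − 54 = 128; no bond gives 43 − 26 = 17. No deviation. ✓
Incompetent: no bond gives 43 − 29 = 14; bond gives 182 − 210 = -28. No deviation. ✓
Neither type gains from mimicking the other.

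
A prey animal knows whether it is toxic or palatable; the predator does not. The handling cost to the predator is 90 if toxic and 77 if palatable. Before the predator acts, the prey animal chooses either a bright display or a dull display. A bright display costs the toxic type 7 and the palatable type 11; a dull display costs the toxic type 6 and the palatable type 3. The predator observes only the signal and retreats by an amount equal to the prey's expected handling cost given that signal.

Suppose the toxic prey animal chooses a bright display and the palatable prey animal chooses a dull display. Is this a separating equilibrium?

Under separation the predator infers type exactly: bright display → toxic (pays 90), dull display → palatable (pays 77).
Toxic: bright display gives 90 − 7 = 83; dull display gives 77 − 6 = 71. No deviation. ✓
Palatable: dull display gives 77 − 3 = 74; bright display gives 90 − 11 = 79. Would deviate. ✗

No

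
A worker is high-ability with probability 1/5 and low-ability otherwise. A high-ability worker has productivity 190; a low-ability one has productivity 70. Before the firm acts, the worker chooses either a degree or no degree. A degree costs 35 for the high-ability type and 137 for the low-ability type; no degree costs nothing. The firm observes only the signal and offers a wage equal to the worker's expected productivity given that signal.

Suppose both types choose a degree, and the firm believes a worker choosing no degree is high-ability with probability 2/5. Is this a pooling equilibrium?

No

On the equilibrium path (degree) the firm holds the prior 1/5 and pays 1/5·190 + 4/5·70 = 94. Off-path (no degree) belief 2/5 gives 2/5·190 + 3/5·70 = 118.
High-ability: degree gives 94 − 35 = 59; no degree gives 118 − 0 = 118. Deviates. ✗
Low-ability: degree gives 94 − 137 = -43; no degree gives 118 − 0 = 118. Deviates. ✗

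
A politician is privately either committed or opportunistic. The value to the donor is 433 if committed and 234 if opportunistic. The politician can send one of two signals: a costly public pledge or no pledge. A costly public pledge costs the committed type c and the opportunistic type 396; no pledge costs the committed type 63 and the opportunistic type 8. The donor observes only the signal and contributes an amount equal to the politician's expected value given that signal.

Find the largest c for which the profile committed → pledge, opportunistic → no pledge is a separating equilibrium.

262

Under separation: pledge → committed (pays 433); no pledge → opportunistic (pays 234).
Opportunistic: 234 − 8 = 226 ≥ 433 − 396 = 37. Holds regardless of c. ✓
Committed: 433 − c ≥ 234 − 63, so c ≤ 433 − 171 = 262.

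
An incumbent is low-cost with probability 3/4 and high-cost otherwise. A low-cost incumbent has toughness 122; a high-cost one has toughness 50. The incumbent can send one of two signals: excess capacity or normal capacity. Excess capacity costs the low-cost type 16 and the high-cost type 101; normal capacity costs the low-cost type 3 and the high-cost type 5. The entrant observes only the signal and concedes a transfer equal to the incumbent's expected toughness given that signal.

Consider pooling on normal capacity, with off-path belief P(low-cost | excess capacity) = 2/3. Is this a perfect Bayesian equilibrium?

At the pooled signal (normal capacity) the entrant holds the prior 3/4 and pays 3/4·122 + 1/4·50 = 104. Off-path (excess capacity) belief 2/3 gives 2/3·122 + 1/3·50 = 98.
Low-cost: normal capacity gives 104 − 3 = 101; excess capacity gives 98 − 16 = 82. Stays. ✓
High-cost: normal capacity gives 104 − 5 = 99; excess capacity gives 98 − 101 = -3. Stays. ✓

Yes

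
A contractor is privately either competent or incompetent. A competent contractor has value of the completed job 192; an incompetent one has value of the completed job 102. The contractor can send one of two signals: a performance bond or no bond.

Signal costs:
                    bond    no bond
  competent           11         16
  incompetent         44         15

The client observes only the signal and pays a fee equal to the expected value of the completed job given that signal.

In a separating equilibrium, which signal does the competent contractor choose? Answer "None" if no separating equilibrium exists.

None

Try competent → bond, incompetent → no bond:
  If types separate, bond earns payment 192 and no bond earns 102.
  Competent: bond gives 192 − 11 = 181; no bond gives 102 − 16 = 86. No deviation. ✓
  Incompetent: no bond gives 102 − 15 = 87; bond gives 192 − 44 = 148. Would deviate. ✗
Try competent → no bond, incompetent → bond:
  If types separate, no bond earns payment 192 and bond earns 102.
  Competent: no bond gives 192 − 16 = 176; bond gives 102 − 11 = 91. No deviation. ✓
  Incompetent: bond gives 102 − 44 = 58; no bond gives 192 − 15 = 177. Would deviate. ✗
Neither assignment is incentive-compatible.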